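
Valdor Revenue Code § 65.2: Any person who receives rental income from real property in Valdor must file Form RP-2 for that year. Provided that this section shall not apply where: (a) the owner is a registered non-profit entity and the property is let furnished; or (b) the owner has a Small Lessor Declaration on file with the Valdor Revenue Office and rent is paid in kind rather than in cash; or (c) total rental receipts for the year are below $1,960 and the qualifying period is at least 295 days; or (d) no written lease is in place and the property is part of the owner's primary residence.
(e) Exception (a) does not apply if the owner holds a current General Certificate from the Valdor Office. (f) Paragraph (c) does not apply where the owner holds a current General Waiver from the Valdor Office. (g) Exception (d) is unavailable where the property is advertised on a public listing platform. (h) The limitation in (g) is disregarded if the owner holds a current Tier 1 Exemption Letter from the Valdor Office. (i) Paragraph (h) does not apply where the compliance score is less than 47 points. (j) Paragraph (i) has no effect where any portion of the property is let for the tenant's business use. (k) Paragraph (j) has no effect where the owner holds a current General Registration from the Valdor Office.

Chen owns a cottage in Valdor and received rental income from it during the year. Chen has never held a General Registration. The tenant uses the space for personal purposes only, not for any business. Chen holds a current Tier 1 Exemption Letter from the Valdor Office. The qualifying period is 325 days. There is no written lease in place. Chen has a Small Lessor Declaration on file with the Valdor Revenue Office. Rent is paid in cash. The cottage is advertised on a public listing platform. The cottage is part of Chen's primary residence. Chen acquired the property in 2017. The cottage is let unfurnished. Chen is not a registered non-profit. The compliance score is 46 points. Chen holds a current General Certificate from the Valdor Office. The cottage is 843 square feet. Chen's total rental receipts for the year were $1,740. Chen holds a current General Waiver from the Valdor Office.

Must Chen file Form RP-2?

Exception (a) requires that the owner is a registered non-profit entity; but Chen is not a registered non-profit, so (a) is unavailable.
Exception (b) does not apply: rent is paid in cash.
Exception (c)'s conditions are all satisfied: total rental receipts for the year are $1,740, below the $1,960 limit; the qualifying period is 325 days, meeting the 295 days threshold. But applying paragraph (f): (f) is engaged — a current General Waiver is held. So (c) is unavailable.
Exception (d): there is no written lease; the cottage is part of the primary residence — every condition holds. However, paragraphs (g)–(k) must be considered: (g) operates against (d): the property is publicly advertised. (h) would limit (g) — a current Tier 1 Exemption Letter is held — but (i) sets (h) aside: (i) applies — the compliance score is 46 points, less than the 47 points limit. (j) is inapplicable (the space is used for personal purposes only), so (i) stands. Exception (d) does not apply.
No exception displaces § 65.2.

Yes — Chen must file Form RP-2.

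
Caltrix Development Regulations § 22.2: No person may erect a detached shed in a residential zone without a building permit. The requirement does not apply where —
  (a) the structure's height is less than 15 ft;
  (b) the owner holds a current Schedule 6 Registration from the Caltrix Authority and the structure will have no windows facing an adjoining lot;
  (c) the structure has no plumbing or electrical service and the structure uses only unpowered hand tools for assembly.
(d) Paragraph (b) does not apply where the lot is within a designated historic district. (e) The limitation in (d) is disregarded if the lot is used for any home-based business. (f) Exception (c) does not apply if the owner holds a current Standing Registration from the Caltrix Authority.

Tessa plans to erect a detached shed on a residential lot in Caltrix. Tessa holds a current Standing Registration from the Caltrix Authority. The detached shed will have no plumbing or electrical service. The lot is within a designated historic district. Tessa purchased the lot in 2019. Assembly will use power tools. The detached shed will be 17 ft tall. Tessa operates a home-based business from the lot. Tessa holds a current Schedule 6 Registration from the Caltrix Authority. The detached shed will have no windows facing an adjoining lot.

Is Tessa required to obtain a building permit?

Exception (a) does not apply: the structure's height is 17 ft, not less than 15 ft.
Exception (b) is satisfied on its face — a current Schedule 6 Registration is held; no windows face an adjoining lot. Under paragraphs (d)–(e): (d) is triggered (the lot is in a historic district), but is set aside by (e): (e) applies — a home-based business operates on the lot. (b) remains available.
Exception (c) fails — assembly uses power tools.

No — exception (b) applies; Tessa does not need a building permit.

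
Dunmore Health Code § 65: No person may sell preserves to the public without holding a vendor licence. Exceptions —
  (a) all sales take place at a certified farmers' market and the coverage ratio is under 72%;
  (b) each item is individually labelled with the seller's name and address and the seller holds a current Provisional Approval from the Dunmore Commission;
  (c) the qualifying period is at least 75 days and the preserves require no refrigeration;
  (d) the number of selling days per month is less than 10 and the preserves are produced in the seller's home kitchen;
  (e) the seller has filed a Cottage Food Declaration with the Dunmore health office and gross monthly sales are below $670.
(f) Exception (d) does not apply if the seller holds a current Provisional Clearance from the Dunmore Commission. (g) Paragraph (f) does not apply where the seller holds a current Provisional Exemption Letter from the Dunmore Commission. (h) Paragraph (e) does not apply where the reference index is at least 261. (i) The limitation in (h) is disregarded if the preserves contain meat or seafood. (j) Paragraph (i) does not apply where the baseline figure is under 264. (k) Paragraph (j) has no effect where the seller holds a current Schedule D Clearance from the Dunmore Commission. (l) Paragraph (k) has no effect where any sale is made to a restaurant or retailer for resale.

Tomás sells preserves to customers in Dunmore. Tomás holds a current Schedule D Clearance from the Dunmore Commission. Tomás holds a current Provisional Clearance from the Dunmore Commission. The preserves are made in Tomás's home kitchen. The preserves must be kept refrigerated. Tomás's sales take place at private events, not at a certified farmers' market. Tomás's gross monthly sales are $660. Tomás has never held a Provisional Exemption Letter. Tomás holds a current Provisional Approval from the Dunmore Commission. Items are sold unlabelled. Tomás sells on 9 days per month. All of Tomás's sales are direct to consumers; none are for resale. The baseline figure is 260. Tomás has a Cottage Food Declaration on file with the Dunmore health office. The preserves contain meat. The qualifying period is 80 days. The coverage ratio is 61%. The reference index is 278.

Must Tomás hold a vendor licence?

No — exception (e) applies; Tomás is not required to hold a vendor licence.

Exception (a) does not apply: sales are at private events, not a certified farmers' market.
Exception (b) requires that each item is individually labelled with the seller's name and address; but items are sold unlabelled, so (b) is unavailable.
Exception (c) does not apply: the preserves require refrigeration.
Exception (d) is satisfied on its face — the number of selling days per month is 9, less than the 10 limit; the preserves are home-kitchen produced. However, paragraphs (f)–(g) must be considered: (f) operates — a current Provisional Clearance is held. (g), which would lift (f), does not operate here — no current Provisional Exemption Letter is held. Exception (d) does not apply.
Exception (e): a Cottage Food Declaration is on file; gross monthly sales are $660, below the $670 limit — every condition holds. As to paragraphs (h)–(l): (h) operates (the reference index is 278, meeting the 261 threshold), but yields to (i): (i) operates — the preserves contain meat. (j) would limit (i) — the baseline figure is 260, under the 264 limit — but (k) sets (j) aside: (k) operates against (j): a current Schedule D Clearance is held. (l), which would lift (k), is inapplicable — no sales are for resale. Exception (e) stands.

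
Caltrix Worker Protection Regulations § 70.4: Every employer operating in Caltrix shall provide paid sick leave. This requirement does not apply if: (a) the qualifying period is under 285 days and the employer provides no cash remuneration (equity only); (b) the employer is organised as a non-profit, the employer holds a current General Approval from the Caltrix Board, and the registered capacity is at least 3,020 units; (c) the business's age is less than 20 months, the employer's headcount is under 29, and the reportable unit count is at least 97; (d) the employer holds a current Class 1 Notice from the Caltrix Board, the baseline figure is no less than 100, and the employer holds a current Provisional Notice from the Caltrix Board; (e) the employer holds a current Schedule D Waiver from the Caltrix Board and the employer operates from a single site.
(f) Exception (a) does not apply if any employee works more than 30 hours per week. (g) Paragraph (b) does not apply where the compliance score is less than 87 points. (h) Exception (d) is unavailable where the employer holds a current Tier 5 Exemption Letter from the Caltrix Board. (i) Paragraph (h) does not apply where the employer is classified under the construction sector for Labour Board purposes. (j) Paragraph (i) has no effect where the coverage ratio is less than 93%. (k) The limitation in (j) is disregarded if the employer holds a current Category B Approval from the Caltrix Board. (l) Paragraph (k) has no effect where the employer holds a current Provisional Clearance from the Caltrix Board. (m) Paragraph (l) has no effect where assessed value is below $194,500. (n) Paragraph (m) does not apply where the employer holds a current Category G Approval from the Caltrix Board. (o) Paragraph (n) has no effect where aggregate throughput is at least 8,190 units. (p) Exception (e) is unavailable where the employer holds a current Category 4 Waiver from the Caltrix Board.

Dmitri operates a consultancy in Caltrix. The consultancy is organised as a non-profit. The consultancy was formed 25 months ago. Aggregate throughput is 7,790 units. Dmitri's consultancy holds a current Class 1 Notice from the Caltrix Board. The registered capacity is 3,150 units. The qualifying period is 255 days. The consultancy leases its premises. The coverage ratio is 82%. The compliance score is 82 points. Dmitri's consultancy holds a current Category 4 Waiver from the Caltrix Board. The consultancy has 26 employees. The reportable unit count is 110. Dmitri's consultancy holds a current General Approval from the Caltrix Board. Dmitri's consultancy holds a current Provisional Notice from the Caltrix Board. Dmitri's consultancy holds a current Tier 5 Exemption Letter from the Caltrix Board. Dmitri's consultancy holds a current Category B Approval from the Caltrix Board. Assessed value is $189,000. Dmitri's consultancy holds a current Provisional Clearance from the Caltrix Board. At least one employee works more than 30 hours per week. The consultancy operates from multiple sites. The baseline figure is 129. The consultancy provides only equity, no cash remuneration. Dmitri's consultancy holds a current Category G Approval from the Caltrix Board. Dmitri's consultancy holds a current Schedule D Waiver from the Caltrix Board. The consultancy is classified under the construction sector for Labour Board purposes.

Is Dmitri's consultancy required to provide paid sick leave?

Exception (a)'s conditions are all satisfied: the qualifying period is 255 days, under the 285 days limit; remuneration is equity-only. Turning to paragraph (f): (f) is triggered — at least one employee exceeds 30 hours/week. Exception (a) does not apply.
Exception (b) is satisfied on its face — the employer is a non-profit; a current General Approval is held; the registered capacity is 3,150 units, meeting the 3,020 units threshold. But: (g) operates against (b): the compliance score is 82 points, less than the 87 points limit. Exception (b) does not apply.
Exception (c) fails — the business's age is 25 months, not less than 20 months.
Exception (d): a current Class 1 Notice is held; the baseline figure is 129, meeting the 100 threshold; a current Provisional Notice is held — every condition holds. However, paragraphs (h)–(o) must be considered: (h) operates against (d): a current Tier 5 Exemption Letter is held. (i) is triggered (the consultancy is classified under the construction sector), but is displaced by (j): (j) operates against (i): the coverage ratio is 82%, less than the 93% limit. (k) would limit (j) — a current Category B Approval is held — but (l) sets (k) aside: (l) operates against (k): a current Provisional Clearance is held. (m) is engaged (assessed value is $189,000, below the $194,500 limit), but is overridden by (n): (n) operates against (m): a current Category G Approval is held. (o) is not triggered (aggregate throughput is 7,790 units, short of 8,190 units), so (n) stands. (d) is therefore removed.
Exception (e) fails — the employer operates from multiple sites.
Every exception is unavailable, so the rule governs.

Yes — Dmitri's consultancy must provide paid sick leave.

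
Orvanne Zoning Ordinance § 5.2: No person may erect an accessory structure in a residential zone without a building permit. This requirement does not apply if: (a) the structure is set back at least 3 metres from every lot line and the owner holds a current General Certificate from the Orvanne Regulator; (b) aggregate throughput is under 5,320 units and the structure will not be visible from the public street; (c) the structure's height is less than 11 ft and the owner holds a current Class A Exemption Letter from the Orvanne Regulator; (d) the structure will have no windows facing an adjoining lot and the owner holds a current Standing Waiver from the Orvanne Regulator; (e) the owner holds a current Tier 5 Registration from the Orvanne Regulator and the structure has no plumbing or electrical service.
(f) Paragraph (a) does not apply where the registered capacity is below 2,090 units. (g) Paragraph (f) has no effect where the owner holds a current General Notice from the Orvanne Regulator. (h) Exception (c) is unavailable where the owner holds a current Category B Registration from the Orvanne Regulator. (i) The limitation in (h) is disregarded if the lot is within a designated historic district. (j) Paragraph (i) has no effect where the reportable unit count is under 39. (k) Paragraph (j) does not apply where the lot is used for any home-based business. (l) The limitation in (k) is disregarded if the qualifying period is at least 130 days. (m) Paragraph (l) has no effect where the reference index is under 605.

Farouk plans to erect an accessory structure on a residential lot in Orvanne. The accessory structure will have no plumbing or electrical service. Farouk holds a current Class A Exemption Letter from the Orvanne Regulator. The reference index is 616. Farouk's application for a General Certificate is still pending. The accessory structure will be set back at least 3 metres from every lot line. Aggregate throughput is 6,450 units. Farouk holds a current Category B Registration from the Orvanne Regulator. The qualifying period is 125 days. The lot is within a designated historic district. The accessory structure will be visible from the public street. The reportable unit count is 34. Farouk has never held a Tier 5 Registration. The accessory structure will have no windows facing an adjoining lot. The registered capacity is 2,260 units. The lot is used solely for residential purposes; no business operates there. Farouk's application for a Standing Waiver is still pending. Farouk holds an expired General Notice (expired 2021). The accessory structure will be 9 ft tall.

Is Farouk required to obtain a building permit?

Exception (a) fails — the General Certificate is not current.
Exception (b) does not apply: aggregate throughput is 6,450 units, not under 5,320 units.
Exception (c): the structure's height is 9 ft, less than the 11 ft limit; a current Class A Exemption Letter is held — every condition holds. However, paragraphs (h)–(m) must be considered: (h) is engaged — a current Category B Registration is held. (i) applies (the lot is in a historic district), but is displaced by (j): (j) is engaged — the reportable unit count is 34, under the 39 limit. (k), which would lift (j), is inapplicable — the lot is solely residential. So (c) is unavailable.
Exception (d) fails — there is no Standing Waiver in force.
Exception (e) requires that the owner holds a current Tier 5 Registration from the Orvanne Regulator; but no current Tier 5 Registration is held, so (e) is unavailable.
None of the exceptions is available; § 5.2 applies in full.

Yes — Farouk must obtain a building permit.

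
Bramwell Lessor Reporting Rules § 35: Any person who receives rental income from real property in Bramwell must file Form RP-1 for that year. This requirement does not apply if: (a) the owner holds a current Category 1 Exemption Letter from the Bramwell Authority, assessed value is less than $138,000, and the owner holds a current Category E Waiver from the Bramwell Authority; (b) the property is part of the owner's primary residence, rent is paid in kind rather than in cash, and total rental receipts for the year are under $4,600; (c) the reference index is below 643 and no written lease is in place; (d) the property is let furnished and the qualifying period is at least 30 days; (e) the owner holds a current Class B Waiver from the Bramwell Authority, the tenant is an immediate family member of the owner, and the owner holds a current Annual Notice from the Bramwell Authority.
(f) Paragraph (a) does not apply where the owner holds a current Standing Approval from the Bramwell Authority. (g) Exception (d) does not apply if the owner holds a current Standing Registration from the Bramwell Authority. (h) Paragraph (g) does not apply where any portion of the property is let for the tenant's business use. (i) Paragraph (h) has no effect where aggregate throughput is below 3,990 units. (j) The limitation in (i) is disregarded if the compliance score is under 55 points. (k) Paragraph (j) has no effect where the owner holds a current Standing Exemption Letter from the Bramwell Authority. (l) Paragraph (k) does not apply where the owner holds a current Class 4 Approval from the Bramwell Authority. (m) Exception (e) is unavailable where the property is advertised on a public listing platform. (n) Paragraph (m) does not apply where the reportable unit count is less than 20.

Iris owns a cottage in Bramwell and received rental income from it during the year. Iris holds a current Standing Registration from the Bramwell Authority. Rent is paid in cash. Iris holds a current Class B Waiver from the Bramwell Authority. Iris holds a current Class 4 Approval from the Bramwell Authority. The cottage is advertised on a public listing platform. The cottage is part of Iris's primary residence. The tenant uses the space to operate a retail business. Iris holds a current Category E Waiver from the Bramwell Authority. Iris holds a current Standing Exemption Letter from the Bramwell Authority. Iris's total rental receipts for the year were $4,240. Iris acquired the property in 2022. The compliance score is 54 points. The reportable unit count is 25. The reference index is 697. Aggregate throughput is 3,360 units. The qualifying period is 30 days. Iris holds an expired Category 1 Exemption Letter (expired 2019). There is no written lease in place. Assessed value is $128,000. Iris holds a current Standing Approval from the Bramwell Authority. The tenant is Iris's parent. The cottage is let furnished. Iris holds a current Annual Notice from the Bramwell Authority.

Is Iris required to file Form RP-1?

No — exception (d) applies; Iris is not required to file Form RP-1.

Exception (a) requires that the owner holds a current Category 1 Exemption Letter from the Bramwell Authority; but no current Category 1 Exemption Letter is held, so (a) is unavailable.
Exception (b) fails — rent is paid in cash.
Exception (c) fails — the reference index is 697, not below 643.
All of (d)'s requirements are met (the property is let furnished; the qualifying period is 30 days, meeting the 30 days threshold). Considering the limiting provisions: (g) is engaged (a current Standing Registration is held), but is itself disapplied by (h): (h) operates against (g): the space is let for business use. (i) would limit (h) — aggregate throughput is 3,360 units, below the 3,990 units limit — but (j) sets (i) aside: (j) applies — the compliance score is 54 points, under the 55 points limit. (k) would limit (j) — a current Standing Exemption Letter is held — but (l) sets (k) aside: (l) operates against (k): a current Class 4 Approval is held. Exception (d) stands.
Exception (e)'s conditions are all satisfied: a current Class B Waiver is held; the tenant is an immediate family member; a current Annual Notice is held. However, paragraphs (m)–(n) must be considered: (m) applies — the property is publicly advertised. (n), which would lift (m), is not triggered — the reportable unit count is 25, not less than 20. (e) is therefore removed.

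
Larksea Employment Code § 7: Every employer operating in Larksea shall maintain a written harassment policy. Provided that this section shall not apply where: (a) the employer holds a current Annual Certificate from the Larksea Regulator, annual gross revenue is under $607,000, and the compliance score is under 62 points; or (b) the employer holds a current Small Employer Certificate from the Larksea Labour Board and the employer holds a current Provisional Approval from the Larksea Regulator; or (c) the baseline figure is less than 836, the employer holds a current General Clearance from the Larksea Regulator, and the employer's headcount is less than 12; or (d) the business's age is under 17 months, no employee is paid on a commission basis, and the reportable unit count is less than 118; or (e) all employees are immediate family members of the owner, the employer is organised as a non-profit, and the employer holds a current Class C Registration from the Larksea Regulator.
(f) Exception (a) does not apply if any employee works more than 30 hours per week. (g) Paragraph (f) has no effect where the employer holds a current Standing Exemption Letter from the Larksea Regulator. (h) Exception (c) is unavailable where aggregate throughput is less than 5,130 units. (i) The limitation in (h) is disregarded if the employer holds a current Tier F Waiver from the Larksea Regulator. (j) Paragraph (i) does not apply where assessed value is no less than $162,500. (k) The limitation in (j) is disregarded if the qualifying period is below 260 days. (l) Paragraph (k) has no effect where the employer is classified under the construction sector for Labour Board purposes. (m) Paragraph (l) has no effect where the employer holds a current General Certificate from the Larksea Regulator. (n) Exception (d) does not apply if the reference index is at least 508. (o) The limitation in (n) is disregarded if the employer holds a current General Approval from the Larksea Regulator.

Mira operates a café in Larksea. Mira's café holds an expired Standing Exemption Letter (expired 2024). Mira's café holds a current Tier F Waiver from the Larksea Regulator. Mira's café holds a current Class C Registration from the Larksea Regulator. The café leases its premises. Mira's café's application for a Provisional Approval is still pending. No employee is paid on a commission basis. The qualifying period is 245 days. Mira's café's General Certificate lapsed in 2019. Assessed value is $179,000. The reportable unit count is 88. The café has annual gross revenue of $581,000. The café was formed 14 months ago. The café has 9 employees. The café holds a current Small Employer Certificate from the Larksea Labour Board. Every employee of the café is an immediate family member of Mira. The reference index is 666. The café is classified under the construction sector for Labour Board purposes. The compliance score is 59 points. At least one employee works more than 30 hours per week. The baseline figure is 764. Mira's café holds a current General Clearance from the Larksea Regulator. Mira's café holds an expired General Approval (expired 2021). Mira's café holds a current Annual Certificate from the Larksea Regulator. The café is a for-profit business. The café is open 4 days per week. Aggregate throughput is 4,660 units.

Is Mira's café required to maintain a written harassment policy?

Yes — Mira's café must maintain a written harassment policy.

Exception (a)'s conditions are all satisfied: a current Annual Certificate is held; annual gross revenue is $581,000, under the $607,000 limit; the compliance score is 59 points, under the 62 points limit. But: (f) applies — at least one employee exceeds 30 hours/week. (g), which would lift (f), is inapplicable — the Standing Exemption Letter is not current. So (a) is unavailable.
Exception (b) requires that the employer holds a current Provisional Approval from the Larksea Regulator; but there is no Provisional Approval in force, so (b) is unavailable.
Exception (c): the baseline figure is 764, less than the 836 limit; a current General Clearance is held; the employer's headcount is 9, less than the 12 limit — every condition holds. However, paragraphs (h)–(m) must be considered: (h) operates against (c): aggregate throughput is 4,660 units, less than the 5,130 units limit. (i) would limit (h) — a current Tier F Waiver is held — but (j) sets (i) aside: (j) is triggered — assessed value is $179,000, meeting the $162,500 threshold. (k) applies (the qualifying period is 245 days, below the 260 days limit), but is itself disapplied by (l): (l) operates — the café is classified under the construction sector. (m) is not engaged (the General Certificate is not current), so (l) stands. So (c) is unavailable.
Exception (d): the business's age is 14 months, under the 17 months limit; no employee is paid on commission; the reportable unit count is 88, less than the 118 limit — every condition holds. However, paragraphs (n)–(o) must be considered: (n) operates against (d): the reference index is 666, meeting the 508 threshold. (o) is not engaged (there is no General Approval in force), so (n) stands. (d) is therefore removed.
Exception (e) requires that the employer is organised as a non-profit; but the employer is for-profit, so (e) is unavailable.
No exception applies. The general rule governs.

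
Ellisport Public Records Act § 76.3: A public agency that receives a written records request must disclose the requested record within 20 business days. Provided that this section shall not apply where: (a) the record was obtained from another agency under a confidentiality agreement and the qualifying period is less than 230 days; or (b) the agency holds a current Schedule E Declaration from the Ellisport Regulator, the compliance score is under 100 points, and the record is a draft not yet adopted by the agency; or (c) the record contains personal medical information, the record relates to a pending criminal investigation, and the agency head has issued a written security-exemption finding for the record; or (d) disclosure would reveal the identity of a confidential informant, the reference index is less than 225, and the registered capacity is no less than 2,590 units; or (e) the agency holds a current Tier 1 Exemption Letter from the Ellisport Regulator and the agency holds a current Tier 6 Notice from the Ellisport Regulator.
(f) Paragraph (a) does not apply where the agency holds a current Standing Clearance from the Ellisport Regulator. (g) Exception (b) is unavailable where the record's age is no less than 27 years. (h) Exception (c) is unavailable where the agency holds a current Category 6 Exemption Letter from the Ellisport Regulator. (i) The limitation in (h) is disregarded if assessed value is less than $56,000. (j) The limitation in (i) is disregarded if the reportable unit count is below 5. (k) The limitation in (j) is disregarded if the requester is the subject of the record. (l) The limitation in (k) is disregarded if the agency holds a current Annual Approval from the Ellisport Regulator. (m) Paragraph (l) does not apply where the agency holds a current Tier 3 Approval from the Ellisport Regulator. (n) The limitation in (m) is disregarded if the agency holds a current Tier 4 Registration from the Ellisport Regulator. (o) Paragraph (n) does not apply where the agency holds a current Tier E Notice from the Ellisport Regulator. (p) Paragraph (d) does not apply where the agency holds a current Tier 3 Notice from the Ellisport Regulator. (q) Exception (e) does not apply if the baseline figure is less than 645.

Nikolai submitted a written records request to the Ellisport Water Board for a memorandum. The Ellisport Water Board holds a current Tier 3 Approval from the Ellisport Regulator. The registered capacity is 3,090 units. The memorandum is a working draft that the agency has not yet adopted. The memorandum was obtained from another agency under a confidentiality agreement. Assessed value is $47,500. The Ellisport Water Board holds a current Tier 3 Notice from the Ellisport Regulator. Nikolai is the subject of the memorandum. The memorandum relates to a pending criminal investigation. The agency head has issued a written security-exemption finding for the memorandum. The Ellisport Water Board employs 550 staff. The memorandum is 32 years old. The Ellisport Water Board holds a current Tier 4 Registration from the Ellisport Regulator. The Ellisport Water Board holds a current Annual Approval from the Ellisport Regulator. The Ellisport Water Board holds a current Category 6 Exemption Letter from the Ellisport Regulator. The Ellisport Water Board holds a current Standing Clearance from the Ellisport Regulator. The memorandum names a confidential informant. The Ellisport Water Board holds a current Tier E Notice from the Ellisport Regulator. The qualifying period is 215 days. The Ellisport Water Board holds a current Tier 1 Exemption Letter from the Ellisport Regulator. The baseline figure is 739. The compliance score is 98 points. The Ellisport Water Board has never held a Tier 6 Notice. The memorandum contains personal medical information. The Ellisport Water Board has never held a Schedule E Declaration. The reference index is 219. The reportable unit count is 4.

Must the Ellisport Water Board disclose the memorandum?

All of (a)'s requirements are met (the memorandum was obtained under a confidentiality agreement; the qualifying period is 215 days, less than the 230 days limit). Turning to paragraph (f): (f) applies — a current Standing Clearance is held. (a) is therefore removed.
Exception (b) does not apply: there is no Schedule E Declaration in force.
All of (c)'s requirements are met (the memorandum contains personal medical information; the memorandum relates to a pending investigation; a written security-exemption finding has been issued). As to paragraphs (h)–(o): (h) would limit (c) — a current Category 6 Exemption Letter is held — but (i) sets (h) aside: (i) is engaged — assessed value is $47,500, less than the $56,000 limit. (j) operates (the reportable unit count is 4, below the 5 limit), but is displaced by (k): (k) operates against (j): Nikolai is the subject of the memorandum. (l) is engaged (a current Annual Approval is held), but is overridden by (m): (m) operates against (l): a current Tier 3 Approval is held. (n) would limit (m) — a current Tier 4 Registration is held — but (o) sets (n) aside: (o) is engaged — a current Tier E Notice is held. (c) remains available.
Exception (d) is satisfied on its face — the memorandum names a confidential informant; the reference index is 219, less than the 225 limit; the registered capacity is 3,090 units, meeting the 2,590 units threshold. But: (p) operates against (d): a current Tier 3 Notice is held. Exception (d) does not apply.
Exception (e) fails — the Tier 6 Notice is not current.

No — exception (c) applies; the Ellisport Water Board is not required to disclose the memorandum.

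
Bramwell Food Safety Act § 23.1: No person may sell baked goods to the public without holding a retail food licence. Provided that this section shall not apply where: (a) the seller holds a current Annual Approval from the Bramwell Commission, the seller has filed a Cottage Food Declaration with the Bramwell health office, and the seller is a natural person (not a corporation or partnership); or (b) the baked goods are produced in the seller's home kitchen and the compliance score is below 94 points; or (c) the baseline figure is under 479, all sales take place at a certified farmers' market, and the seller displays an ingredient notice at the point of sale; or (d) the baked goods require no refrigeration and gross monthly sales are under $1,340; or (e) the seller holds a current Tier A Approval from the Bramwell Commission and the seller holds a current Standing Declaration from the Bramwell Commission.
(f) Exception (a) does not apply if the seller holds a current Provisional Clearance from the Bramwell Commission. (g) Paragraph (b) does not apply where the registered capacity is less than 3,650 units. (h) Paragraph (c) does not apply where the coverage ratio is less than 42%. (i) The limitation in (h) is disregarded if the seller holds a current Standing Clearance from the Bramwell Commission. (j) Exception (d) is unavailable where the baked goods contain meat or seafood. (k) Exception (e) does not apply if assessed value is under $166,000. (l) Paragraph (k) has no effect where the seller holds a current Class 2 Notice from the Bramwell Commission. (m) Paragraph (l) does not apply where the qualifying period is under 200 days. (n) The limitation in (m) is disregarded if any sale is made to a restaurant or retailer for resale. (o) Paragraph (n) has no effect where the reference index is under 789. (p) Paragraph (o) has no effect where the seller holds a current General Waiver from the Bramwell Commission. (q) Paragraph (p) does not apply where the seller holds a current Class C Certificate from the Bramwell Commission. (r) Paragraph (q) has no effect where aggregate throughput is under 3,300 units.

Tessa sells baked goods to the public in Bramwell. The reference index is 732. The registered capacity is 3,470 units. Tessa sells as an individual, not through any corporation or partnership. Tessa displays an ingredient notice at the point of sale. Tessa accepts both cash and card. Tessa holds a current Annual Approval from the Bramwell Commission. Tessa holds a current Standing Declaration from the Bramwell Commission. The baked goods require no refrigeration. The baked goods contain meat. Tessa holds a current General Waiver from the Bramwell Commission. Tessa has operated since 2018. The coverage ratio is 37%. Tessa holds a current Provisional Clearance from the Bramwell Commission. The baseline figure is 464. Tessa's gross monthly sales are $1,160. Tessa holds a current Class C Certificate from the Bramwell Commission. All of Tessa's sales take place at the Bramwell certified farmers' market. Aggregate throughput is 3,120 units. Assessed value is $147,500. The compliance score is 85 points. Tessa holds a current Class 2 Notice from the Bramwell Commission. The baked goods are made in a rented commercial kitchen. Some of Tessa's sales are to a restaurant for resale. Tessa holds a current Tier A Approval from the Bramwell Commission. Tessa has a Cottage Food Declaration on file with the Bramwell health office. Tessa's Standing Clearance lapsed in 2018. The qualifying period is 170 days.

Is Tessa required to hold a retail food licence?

Exception (a)'s conditions are all satisfied: a current Annual Approval is held; a Cottage Food Declaration is on file; the seller is a natural person. Turning to paragraph (f): (f) is engaged — a current Provisional Clearance is held. So (a) is unavailable.
Exception (b) fails — the baked goods are made in a commercial kitchen, not a home kitchen.
All of (c)'s requirements are met (the baseline figure is 464, under the 479 limit; all sales are at a certified farmers' market; an ingredient notice is displayed). However, paragraphs (h)–(i) must be considered: (h) applies — the coverage ratio is 37%, less than the 42% limit. (i), which would lift (h), is inapplicable — there is no Standing Clearance in force. (c) is therefore removed.
Exception (d): the baked goods are shelf-stable; gross monthly sales are $1,160, under the $1,340 limit — every condition holds. But applying paragraph (j): (j) applies — the baked goods contain meat. So (d) is unavailable.
All of (e)'s requirements are met (a current Tier A Approval is held; a current Standing Declaration is held). Applying paragraphs (k)–(r): (k) operates (assessed value is $147,500, under the $166,000 limit), but yields to (l): (l) operates — a current Class 2 Notice is held. (m) would limit (l) — the qualifying period is 170 days, under the 200 days limit — but (n) sets (m) aside: (n) is engaged — some sales are to a restaurant for resale. (o) would limit (n) — the reference index is 732, under the 789 limit — but (p) sets (o) aside: (p) operates — a current General Waiver is held. (q) would limit (p) — a current Class C Certificate is held — but (r) sets (q) aside: (r) operates against (q): aggregate throughput is 3,120 units, under the 3,300 units limit. So (e) applies.

No — exception (e) applies; Tessa is not required to hold a retail food licence.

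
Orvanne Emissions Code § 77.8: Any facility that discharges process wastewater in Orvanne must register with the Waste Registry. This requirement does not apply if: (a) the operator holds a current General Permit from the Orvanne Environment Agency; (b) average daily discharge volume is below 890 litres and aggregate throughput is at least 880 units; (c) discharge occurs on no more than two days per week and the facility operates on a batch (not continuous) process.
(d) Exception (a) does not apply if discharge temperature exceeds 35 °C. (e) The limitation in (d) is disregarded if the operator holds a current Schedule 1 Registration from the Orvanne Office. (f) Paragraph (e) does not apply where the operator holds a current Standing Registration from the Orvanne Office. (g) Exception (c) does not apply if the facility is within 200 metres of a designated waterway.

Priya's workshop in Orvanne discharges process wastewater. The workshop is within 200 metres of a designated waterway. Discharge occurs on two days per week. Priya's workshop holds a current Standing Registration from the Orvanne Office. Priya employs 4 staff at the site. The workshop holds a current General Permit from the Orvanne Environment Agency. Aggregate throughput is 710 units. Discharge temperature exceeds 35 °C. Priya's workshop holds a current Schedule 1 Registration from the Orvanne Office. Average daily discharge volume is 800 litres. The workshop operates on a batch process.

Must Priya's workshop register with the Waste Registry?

Exception (a)'s conditions are all satisfied: a current General Permit is held. However, paragraphs (d)–(f) must be considered: (d) applies — discharge temperature exceeds 35 °C. (e) would limit (d) — a current Schedule 1 Registration is held — but (f) sets (e) aside: (f) is engaged — a current Standing Registration is held. Exception (a) does not apply.
Exception (b) does not apply: aggregate throughput is 710 units, short of 880 units.
Exception (c) is satisfied on its face — discharge occurs on no more than two days per week; the facility operates on a batch process. But: (g) is triggered — the workshop is within 200 m of a designated waterway. Exception (c) does not apply.
No exception is made out. Priya's workshop falls within the general rule.

Yes — Priya's workshop must register with the Waste Registry.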